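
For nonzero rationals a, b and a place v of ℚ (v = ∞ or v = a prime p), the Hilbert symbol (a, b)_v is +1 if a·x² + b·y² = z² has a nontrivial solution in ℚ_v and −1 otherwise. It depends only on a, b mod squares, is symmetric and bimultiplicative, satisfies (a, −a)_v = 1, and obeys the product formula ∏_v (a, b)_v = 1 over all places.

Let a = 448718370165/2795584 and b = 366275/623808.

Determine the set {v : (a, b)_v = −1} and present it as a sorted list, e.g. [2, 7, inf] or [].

[5, 13]

(a, b) ≡ (85, 897) mod (ℚ^×)²; places V = {2, 3, 5, 7, 11, 13, 17, 19, 23, ∞}.
(a,b)_7: α=0, u≡2; β=2, v≡2 (mod 7); (2|7)=+1, (2|7)=+1; sign (−1)^0·+1^2·+1^0 = +1.
(a,b)_17: α=1, u≡11; β=0, v≡1 (mod 17); (11|17)=-1, (1|17)=+1; sign (−1)^0·-1^0·+1^1 = +1.
(a,b)_23: α=2, u≡4; β=1, v≡16 (mod 23); (4|23)=+1, (16|23)=+1; sign (−1)^0·+1^1·+1^2 = +1.
(a,b)_5: α=1, u≡2; β=2, v≡2 (mod 5); (2|5)=-1, (2|5)=-1; sign (−1)^0·-1^2·-1^1 = -1.
(a,b)_3: α=10, u≡1; β=-3, v≡2 (mod 3); (1|3)=+1, (2|3)=-1; sign (−1)^0·+1^-3·-1^10 = +1.
(a,b)_19: α=-2, u≡6; β=-2, v≡7 (mod 19); (6|19)=+1, (7|19)=+1; sign (−1)^0·+1^-2·+1^-2 = +1.
(a,b)_13: α=2, u≡6; β=1, v≡10 (mod 13); (6|13)=-1, (10|13)=+1; sign (−1)^0·-1^1·+1^2 = -1.
(a,b)_2: α=-6, β=-6; u≡5, v≡1 (mod 8); ε(u)ε(v)=0·0, αω(v)=-6·0, βω(u)=-6·1; sum ≡ 0  ⇒  +1.
(a,b)_∞: sgn(85)=+, sgn(897)=+, so +1.
(a,b)_11: α=-2, u≡8; β=0, v≡7 (mod 11); (8|11)=-1, (7|11)=-1; sign (−1)^0·-1^0·-1^-2 = +1.
|Ram(85, 897)| = 2, even; anisotropic at {5, 13}.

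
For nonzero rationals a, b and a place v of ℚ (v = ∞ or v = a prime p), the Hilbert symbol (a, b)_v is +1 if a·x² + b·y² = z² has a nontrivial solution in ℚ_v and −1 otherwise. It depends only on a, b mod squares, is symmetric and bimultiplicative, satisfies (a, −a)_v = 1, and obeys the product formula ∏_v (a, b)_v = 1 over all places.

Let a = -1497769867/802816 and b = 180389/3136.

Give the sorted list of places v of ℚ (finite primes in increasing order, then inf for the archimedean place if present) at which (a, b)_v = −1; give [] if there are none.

Mod squares: a ≡ -7843, b ≡ 341. Check v ∈ {∞, 2, 7, 11, 19, 23, 31}.
v=11: a=11^1·(≡6), b=11^1·(≡9) mod 11; (6|11)=-1, (9|11)=+1; (−1)^{1·1·5}·(-1)^1·(+1)^1 = +1.
v=7: a=7^-2·(≡2), b=7^-2·(≡6) mod 7; (2|7)=+1, (6|7)=-1; (−1)^{-2·-2·3}·(+1)^-2·(-1)^-2 = +1.
v=2: v_2(a)=-14, v_2(b)=-6; units ≡ 5, 5 (mod 8); ε·ε+αω+βω = 0·0+-14·1+-6·1 ≡ 0  ⇒  (a,b)_2 = +1.
v=23: a=23^3·(≡18), b=23^2·(≡11) mod 23; (18|23)=+1, (11|23)=-1; (−1)^{3·2·11}·(+1)^2·(-1)^3 = -1.
v=∞: -7843 < 0 and 341 > 0  ⇒  (a,b)_∞ = +1.
v=31: a=31^1·(≡26), b=31^1·(≡23) mod 31; (26|31)=-1, (23|31)=-1; (−1)^{1·1·15}·(-1)^1·(-1)^1 = -1.
v=19: a=19^2·(≡5), b=19^0·(≡3) mod 19; (5|19)=+1, (3|19)=-1; (−1)^{2·0·9}·(+1)^0·(-1)^2 = +1.
Ram(-7843, 341) = {23, 31}; no ℚ_23-point on the conic.

[23, 31]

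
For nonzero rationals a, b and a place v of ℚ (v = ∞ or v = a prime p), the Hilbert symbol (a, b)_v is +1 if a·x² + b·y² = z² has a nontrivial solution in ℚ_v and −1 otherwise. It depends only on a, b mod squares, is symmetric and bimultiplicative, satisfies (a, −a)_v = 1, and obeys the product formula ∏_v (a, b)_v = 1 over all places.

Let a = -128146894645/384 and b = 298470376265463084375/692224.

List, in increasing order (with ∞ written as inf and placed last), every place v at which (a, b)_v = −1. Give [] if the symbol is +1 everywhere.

[5, 23, 31, 37]

Mod squares: a ≡ -4830, b ≡ 923335. Check v ∈ {∞, 2, 3, 5, 7, 11, 13, 19, 23, 31, 37}.
v=5: a=5^1·(≡4), b=5^5·(≡3) mod 5; (4|5)=+1, (3|5)=-1; (−1)^{1·5·2}·(+1)^5·(-1)^1 = -1.
v=37: a=37^2·(≡20), b=37^3·(≡15) mod 37; (20|37)=-1, (15|37)=-1; (−1)^{2·3·18}·(-1)^3·(-1)^2 = -1.
v=13: a=13^0·(≡7), b=13^-2·(≡4) mod 13; (7|13)=-1, (4|13)=+1; (−1)^{0·-2·6}·(-1)^-2·(+1)^0 = +1.
v=2: v_2(a)=-7, v_2(b)=-12; units ≡ 1, 7 (mod 8); ε·ε+αω+βω = 0·1+-7·0+-12·0 ≡ 0  ⇒  (a,b)_2 = +1.
v=11: a=11^2·(≡7), b=11^2·(≡6) mod 11; (7|11)=-1, (6|11)=-1; (−1)^{2·2·5}·(-1)^2·(-1)^2 = +1.
v=31: a=31^2·(≡22), b=31^3·(≡16) mod 31; (22|31)=-1, (16|31)=+1; (−1)^{2·3·15}·(-1)^3·(+1)^2 = -1.
v=7: a=7^1·(≡6), b=7^1·(≡2) mod 7; (6|7)=-1, (2|7)=+1; (−1)^{1·1·3}·(-1)^1·(+1)^1 = +1.
v=23: a=23^1·(≡17), b=23^1·(≡5) mod 23; (17|23)=-1, (5|23)=-1; (−1)^{1·1·11}·(-1)^1·(-1)^1 = -1.
v=∞: -4830 < 0 and 923335 > 0  ⇒  (a,b)_∞ = +1.
v=3: a=3^-1·(≡1), b=3^2·(≡1) mod 3; (1|3)=+1, (1|3)=+1; (−1)^{-1·2·1}·(+1)^2·(+1)^-1 = +1.
v=19: a=19^0·(≡3), b=19^2·(≡9) mod 19; (3|19)=-1, (9|19)=+1; (−1)^{0·2·9}·(-1)^2·(+1)^0 = +1.
|Ram(-4830, 923335)| = 4, even; anisotropic at {5, 23, 31, 37}.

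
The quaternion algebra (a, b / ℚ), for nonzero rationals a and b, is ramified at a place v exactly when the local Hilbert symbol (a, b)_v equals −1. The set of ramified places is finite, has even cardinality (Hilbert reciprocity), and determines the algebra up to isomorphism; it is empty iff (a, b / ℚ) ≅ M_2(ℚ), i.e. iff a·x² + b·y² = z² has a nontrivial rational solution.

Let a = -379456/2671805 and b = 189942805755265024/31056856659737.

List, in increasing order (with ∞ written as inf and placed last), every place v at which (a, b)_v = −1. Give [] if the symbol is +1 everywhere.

(a, b) ≡ (-5, 527) mod (ℚ^×)²; places V = {2, 5, 7, 11, 17, 19, 31, 43, ∞}.
(a,b)_43: α=-2, u≡9; β=-6, v≡11 (mod 43); (9|43)=+1, (11|43)=+1; sign (−1)^0·+1^-6·+1^-2 = +1.
(a,b)_5: α=-1, u≡4; β=0, v≡2 (mod 5); (4|5)=+1, (2|5)=-1; sign (−1)^0·+1^0·-1^-1 = -1.
(a,b)_∞: sgn(-5)=−, sgn(527)=+, so +1.
(a,b)_2: α=6, β=16; u≡3, v≡7 (mod 8); ε(u)ε(v)=1·1, αω(v)=6·0, βω(u)=16·1; sum ≡ 1  ⇒  -1.
(a,b)_31: α=0, u≡29; β=1, v≡11 (mod 31); (29|31)=-1, (11|31)=-1; sign (−1)^0·-1^1·-1^0 = -1.
(a,b)_19: α=0, u≡2; β=4, v≡2 (mod 19); (2|19)=-1, (2|19)=-1; sign (−1)^0·-1^4·-1^0 = +1.
(a,b)_7: α=2, u≡4; β=2, v≡1 (mod 7); (4|7)=+1, (1|7)=+1; sign (−1)^0·+1^2·+1^2 = +1.
(a,b)_11: α=2, u≡8; β=4, v≡2 (mod 11); (8|11)=-1, (2|11)=-1; sign (−1)^0·-1^4·-1^2 = +1.
(a,b)_17: α=-2, u≡11; β=-3, v≡11 (mod 17); (11|17)=-1, (11|17)=-1; sign (−1)^0·-1^-3·-1^-2 = -1.
|Ram(-5, 527)| = 4, even; anisotropic at {2, 5, 17, 31}.

[2, 5, 17, 31]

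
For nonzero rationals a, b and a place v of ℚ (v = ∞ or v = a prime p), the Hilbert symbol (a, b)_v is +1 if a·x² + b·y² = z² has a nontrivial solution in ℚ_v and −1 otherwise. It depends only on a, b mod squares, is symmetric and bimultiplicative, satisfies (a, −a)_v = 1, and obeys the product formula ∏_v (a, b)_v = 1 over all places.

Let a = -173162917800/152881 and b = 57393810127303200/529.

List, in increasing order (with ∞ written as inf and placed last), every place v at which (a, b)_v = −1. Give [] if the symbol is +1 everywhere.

[2, 41, 43, 47]

Mod squares: a ≡ -11562, b ≡ 258. Check v ∈ {∞, 2, 3, 5, 17, 23, 41, 43, 47}.
v=2: v_2(a)=3, v_2(b)=5; units ≡ 3, 1 (mod 8); ε·ε+αω+βω = 1·0+3·0+5·1 ≡ 1  ⇒  (a,b)_2 = -1.
v=3: a=3^5·(≡1), b=3^5·(≡2) mod 3; (1|3)=+1, (2|3)=-1; (−1)^{5·5·1}·(+1)^5·(-1)^5 = +1.
v=17: a=17^-2·(≡15), b=17^0·(≡7) mod 17; (15|17)=+1, (7|17)=-1; (−1)^{-2·0·8}·(+1)^0·(-1)^-2 = +1.
v=5: a=5^2·(≡3), b=5^2·(≡2) mod 5; (3|5)=-1, (2|5)=-1; (−1)^{2·2·2}·(-1)^2·(-1)^2 = +1.
v=43: a=43^2·(≡5), b=43^3·(≡15) mod 43; (5|43)=-1, (15|43)=+1; (−1)^{2·3·21}·(-1)^3·(+1)^2 = -1.
v=23: a=23^-2·(≡7), b=23^-2·(≡14) mod 23; (7|23)=-1, (14|23)=-1; (−1)^{-2·-2·11}·(-1)^-2·(-1)^-2 = +1.
v=∞: -11562 < 0 and 258 > 0  ⇒  (a,b)_∞ = +1.
v=41: a=41^1·(≡4), b=41^2·(≡26) mod 41; (4|41)=+1, (26|41)=-1; (−1)^{1·2·20}·(+1)^2·(-1)^1 = -1.
v=47: a=47^1·(≡9), b=47^2·(≡15) mod 47; (9|47)=+1, (15|47)=-1; (−1)^{1·2·23}·(+1)^2·(-1)^1 = -1.
|Ram(-11562, 258)| = 4, even; anisotropic at {2, 41, 43, 47}.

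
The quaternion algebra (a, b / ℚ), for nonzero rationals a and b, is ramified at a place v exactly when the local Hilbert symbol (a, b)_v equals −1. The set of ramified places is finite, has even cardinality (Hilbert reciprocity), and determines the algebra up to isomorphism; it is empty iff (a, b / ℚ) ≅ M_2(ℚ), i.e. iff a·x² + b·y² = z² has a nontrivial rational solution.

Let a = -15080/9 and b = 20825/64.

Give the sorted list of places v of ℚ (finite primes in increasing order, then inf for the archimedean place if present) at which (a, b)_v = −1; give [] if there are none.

[5, 29]

Mod squares: a ≡ -3770, b ≡ 17. Check v ∈ {∞, 2, 3, 5, 7, 13, 17, 29}.
v=17: a=17^0·(≡15), b=17^1·(≡4) mod 17; (15|17)=+1, (4|17)=+1; (−1)^{0·1·8}·(+1)^1·(+1)^0 = +1.
v=13: a=13^1·(≡4), b=13^0·(≡1) mod 13; (4|13)=+1, (1|13)=+1; (−1)^{1·0·6}·(+1)^0·(+1)^1 = +1.
v=∞: -3770 < 0 and 17 > 0  ⇒  (a,b)_∞ = +1.
v=3: a=3^-2·(≡1), b=3^0·(≡2) mod 3; (1|3)=+1, (2|3)=-1; (−1)^{-2·0·1}·(+1)^0·(-1)^-2 = +1.
v=2: v_2(a)=3, v_2(b)=-6; units ≡ 3, 1 (mod 8); ε·ε+αω+βω = 1·0+3·0+-6·1 ≡ 0  ⇒  (a,b)_2 = +1.
v=5: a=5^1·(≡1), b=5^2·(≡2) mod 5; (1|5)=+1, (2|5)=-1; (−1)^{1·2·2}·(+1)^2·(-1)^1 = -1.
v=7: a=7^0·(≡6), b=7^2·(≡5) mod 7; (6|7)=-1, (5|7)=-1; (−1)^{0·2·3}·(-1)^2·(-1)^0 = +1.
v=29: a=29^1·(≡26), b=29^0·(≡15) mod 29; (26|29)=-1, (15|29)=-1; (−1)^{1·0·14}·(-1)^0·(-1)^1 = -1.
|Ram(-3770, 17)| = 2, even; anisotropic at {5, 29}.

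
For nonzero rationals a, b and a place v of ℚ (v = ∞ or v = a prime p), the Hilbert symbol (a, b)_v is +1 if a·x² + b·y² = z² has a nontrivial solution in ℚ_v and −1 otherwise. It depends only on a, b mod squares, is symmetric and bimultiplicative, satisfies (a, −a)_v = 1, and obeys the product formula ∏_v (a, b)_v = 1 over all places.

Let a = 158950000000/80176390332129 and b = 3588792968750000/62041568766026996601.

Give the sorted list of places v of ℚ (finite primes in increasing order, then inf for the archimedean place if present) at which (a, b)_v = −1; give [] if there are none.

Mod squares: a ≡ 22, b ≡ 11. Check v ∈ {∞, 2, 3, 5, 7, 11, 13, 17, 29}.
v=17: a=17^2·(≡10), b=17^4·(≡11) mod 17; (10|17)=-1, (11|17)=-1; (−1)^{2·4·8}·(-1)^4·(-1)^2 = +1.
v=5: a=5^8·(≡3), b=5^12·(≡1) mod 5; (3|5)=-1, (1|5)=+1; (−1)^{8·12·2}·(-1)^12·(+1)^8 = +1.
v=29: a=29^-4·(≡5), b=29^-6·(≡27) mod 29; (5|29)=+1, (27|29)=-1; (−1)^{-4·-6·14}·(+1)^-6·(-1)^-4 = +1.
v=11: a=11^1·(≡6), b=11^1·(≡9) mod 11; (6|11)=-1, (9|11)=+1; (−1)^{1·1·5}·(-1)^1·(+1)^1 = +1.
v=13: a=13^-4·(≡1), b=13^-6·(≡8) mod 13; (1|13)=+1, (8|13)=-1; (−1)^{-4·-6·6}·(+1)^-6·(-1)^-4 = +1.
v=2: v_2(a)=7, v_2(b)=4; units ≡ 3, 3 (mod 8); ε·ε+αω+βω = 1·1+7·1+4·1 ≡ 0  ⇒  (a,b)_2 = +1.
v=3: a=3^-4·(≡1), b=3^-2·(≡2) mod 3; (1|3)=+1, (2|3)=-1; (−1)^{-4·-2·1}·(+1)^-2·(-1)^-4 = +1.
v=7: a=7^-2·(≡2), b=7^-4·(≡2) mod 7; (2|7)=+1, (2|7)=+1; (−1)^{-2·-4·3}·(+1)^-4·(+1)^-2 = +1.
v=∞: 22 > 0 and 11 > 0  ⇒  (a,b)_∞ = +1.
Ram(a, b) = ∅: the form 22·x² + 11·y² − z² is isotropic over every ℚ_v, so by Hasse–Minkowski it is isotropic over ℚ.

[]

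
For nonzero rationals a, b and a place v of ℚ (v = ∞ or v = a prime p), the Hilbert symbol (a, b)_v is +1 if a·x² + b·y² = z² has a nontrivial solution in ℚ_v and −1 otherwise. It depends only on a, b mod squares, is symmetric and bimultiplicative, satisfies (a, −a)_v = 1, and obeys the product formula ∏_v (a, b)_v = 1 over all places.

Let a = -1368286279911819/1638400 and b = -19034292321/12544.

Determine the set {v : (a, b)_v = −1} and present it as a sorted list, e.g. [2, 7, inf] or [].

[23, inf]

(a, b) ≡ (-851, -33041) mod (ℚ^×)²; places V = {2, 3, 5, 7, 11, 17, 19, 23, 37, 47, ∞}.
(a,b)_17: α=2, u≡13; β=0, v≡10 (mod 17); (13|17)=+1, (10|17)=-1; sign (−1)^0·+1^0·-1^2 = +1.
(a,b)_11: α=0, u≡8; β=2, v≡4 (mod 11); (8|11)=-1, (4|11)=+1; sign (−1)^0·-1^2·+1^0 = +1.
(a,b)_37: α=1, u≡2; β=1, v≡8 (mod 37); (2|37)=-1, (8|37)=-1; sign (−1)^0·-1^1·-1^1 = +1.
(a,b)_∞: sgn(-851)=−, sgn(-33041)=−, so -1.
(a,b)_3: α=2, u≡1; β=2, v≡1 (mod 3); (1|3)=+1, (1|3)=+1; sign (−1)^0·+1^2·+1^2 = +1.
(a,b)_5: α=-2, u≡1; β=0, v≡1 (mod 5); (1|5)=+1, (1|5)=+1; sign (−1)^0·+1^0·+1^-2 = +1.
(a,b)_23: α=5, u≡1; β=2, v≡14 (mod 23); (1|23)=+1, (14|23)=-1; sign (−1)^0·+1^2·-1^5 = -1.
(a,b)_7: α=0, u≡5; β=-2, v≡3 (mod 7); (5|7)=-1, (3|7)=-1; sign (−1)^0·-1^-2·-1^0 = +1.
(a,b)_19: α=0, u≡7; β=1, v≡7 (mod 19); (7|19)=+1, (7|19)=+1; sign (−1)^0·+1^1·+1^0 = +1.
(a,b)_2: α=-16, β=-8; u≡5, v≡7 (mod 8); ε(u)ε(v)=0·1, αω(v)=-16·0, βω(u)=-8·1; sum ≡ 0  ⇒  +1.
(a,b)_47: α=2, u≡12; β=1, v≡18 (mod 47); (12|47)=+1, (18|47)=+1; sign (−1)^0·+1^1·+1^2 = +1.
Ram(-851, -33041) = {23, ∞}; no ℚ_23-point on the conic.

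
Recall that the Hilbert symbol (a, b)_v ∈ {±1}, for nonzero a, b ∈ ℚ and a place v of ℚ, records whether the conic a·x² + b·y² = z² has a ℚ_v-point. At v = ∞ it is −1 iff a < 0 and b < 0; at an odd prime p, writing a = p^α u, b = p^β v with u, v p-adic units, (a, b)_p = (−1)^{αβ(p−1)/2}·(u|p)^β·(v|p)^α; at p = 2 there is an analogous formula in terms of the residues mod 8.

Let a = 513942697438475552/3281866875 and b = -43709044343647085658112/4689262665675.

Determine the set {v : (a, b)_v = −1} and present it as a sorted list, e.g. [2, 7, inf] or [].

[2, 3, 17, 29]

Mod squares: a ≡ 38454, b ≡ -1326. Check v ∈ {∞, 2, 3, 5, 7, 11, 13, 17, 19, 29}.
v=2: v_2(a)=5, v_2(b)=17; units ≡ 3, 1 (mod 8); ε·ε+αω+βω = 1·0+5·0+17·1 ≡ 1  ⇒  (a,b)_2 = -1.
v=∞: 38454 > 0 and -1326 < 0  ⇒  (a,b)_∞ = +1.
v=13: a=13^5·(≡5), b=13^3·(≡6) mod 13; (5|13)=-1, (6|13)=-1; (−1)^{5·3·6}·(-1)^3·(-1)^5 = +1.
v=5: a=5^-4·(≡1), b=5^-2·(≡4) mod 5; (1|5)=+1, (4|5)=+1; (−1)^{-4·-2·2}·(+1)^-2·(+1)^-4 = +1.
v=3: a=3^-7·(≡2), b=3^-13·(≡2) mod 3; (2|3)=-1, (2|3)=-1; (−1)^{-7·-13·1}·(-1)^-13·(-1)^-7 = -1.
v=17: a=17^3·(≡15), b=17^3·(≡11) mod 17; (15|17)=+1, (11|17)=-1; (−1)^{3·3·8}·(+1)^3·(-1)^3 = -1.
v=11: a=11^0·(≡5), b=11^2·(≡4) mod 11; (5|11)=+1, (4|11)=+1; (−1)^{0·2·5}·(+1)^2·(+1)^0 = +1.
v=29: a=29^3·(≡3), b=29^4·(≡12) mod 29; (3|29)=-1, (12|29)=-1; (−1)^{3·4·14}·(-1)^4·(-1)^3 = -1.
v=7: a=7^-4·(≡5), b=7^-6·(≡2) mod 7; (5|7)=-1, (2|7)=+1; (−1)^{-4·-6·3}·(-1)^-6·(+1)^-4 = +1.
v=19: a=19^2·(≡16), b=19^2·(≡5) mod 19; (16|19)=+1, (5|19)=+1; (−1)^{2·2·9}·(+1)^2·(+1)^2 = +1.
Ram(38454, -1326) = {2, 3, 17, 29}; no ℚ_2-point on the conic.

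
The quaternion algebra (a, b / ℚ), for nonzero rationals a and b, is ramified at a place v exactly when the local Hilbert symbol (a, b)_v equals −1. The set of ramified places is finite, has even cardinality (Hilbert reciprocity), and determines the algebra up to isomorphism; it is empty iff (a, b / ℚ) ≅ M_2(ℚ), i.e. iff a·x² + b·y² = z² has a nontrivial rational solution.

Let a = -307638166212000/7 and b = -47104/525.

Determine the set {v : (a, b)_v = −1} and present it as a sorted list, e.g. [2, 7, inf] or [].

[23, inf]

(a, b) ≡ (-26390, -966) mod (ℚ^×)²; places V = {2, 3, 5, 7, 13, 23, 29, ∞}.
(a,b)_7: α=-1, u≡6; β=-1, v≡4 (mod 7); (6|7)=-1, (4|7)=+1; sign (−1)^1·-1^-1·+1^-1 = +1.
(a,b)_∞: sgn(-26390)=−, sgn(-966)=−, so -1.
(a,b)_29: α=1, u≡3; β=0, v≡7 (mod 29); (3|29)=-1, (7|29)=+1; sign (−1)^0·-1^0·+1^1 = +1.
(a,b)_5: α=3, u≡2; β=-2, v≡1 (mod 5); (2|5)=-1, (1|5)=+1; sign (−1)^0·-1^-2·+1^3 = +1.
(a,b)_2: α=5, β=11; u≡5, v≡5 (mod 8); ε(u)ε(v)=0·0, αω(v)=5·1, βω(u)=11·1; sum ≡ 0  ⇒  +1.
(a,b)_3: α=6, u≡1; β=-1, v≡2 (mod 3); (1|3)=+1, (2|3)=-1; sign (−1)^0·+1^-1·-1^6 = +1.
(a,b)_23: α=4, u≡5; β=1, v≡6 (mod 23); (5|23)=-1, (6|23)=+1; sign (−1)^0·-1^1·+1^4 = -1.
(a,b)_13: α=1, u≡7; β=0, v≡12 (mod 13); (7|13)=-1, (12|13)=+1; sign (−1)^0·-1^0·+1^1 = +1.
(-26390, -966 / ℚ) ramifies at {23, ∞}: a division algebra.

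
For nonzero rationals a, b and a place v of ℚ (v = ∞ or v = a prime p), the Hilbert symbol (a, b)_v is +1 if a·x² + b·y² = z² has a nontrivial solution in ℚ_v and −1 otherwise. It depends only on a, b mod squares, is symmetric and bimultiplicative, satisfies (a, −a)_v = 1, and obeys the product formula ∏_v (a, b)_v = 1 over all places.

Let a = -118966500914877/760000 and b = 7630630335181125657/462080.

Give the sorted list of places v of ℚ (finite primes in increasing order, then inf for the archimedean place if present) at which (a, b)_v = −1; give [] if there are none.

Mod squares: a ≡ -6783, b ≡ 165. Check v ∈ {∞, 2, 3, 5, 7, 11, 17, 19}.
v=7: a=7^7·(≡1), b=7^10·(≡2) mod 7; (1|7)=+1, (2|7)=+1; (−1)^{7·10·3}·(+1)^10·(+1)^7 = +1.
v=5: a=5^-4·(≡3), b=5^-1·(≡2) mod 5; (3|5)=-1, (2|5)=-1; (−1)^{-4·-1·2}·(-1)^-1·(-1)^-4 = -1.
v=2: v_2(a)=-6, v_2(b)=-8; units ≡ 1, 5 (mod 8); ε·ε+αω+βω = 0·0+-6·1+-8·0 ≡ 0  ⇒  (a,b)_2 = +1.
v=19: a=19^-1·(≡17), b=19^-2·(≡12) mod 19; (17|19)=+1, (12|19)=-1; (−1)^{-1·-2·9}·(+1)^-2·(-1)^-1 = -1.
v=∞: -6783 < 0 and 165 > 0  ⇒  (a,b)_∞ = +1.
v=11: a=11^2·(≡9), b=11^3·(≡3) mod 11; (9|11)=+1, (3|11)=+1; (−1)^{2·3·5}·(+1)^3·(+1)^2 = +1.
v=17: a=17^3·(≡9), b=17^4·(≡11) mod 17; (9|17)=+1, (11|17)=-1; (−1)^{3·4·8}·(+1)^4·(-1)^3 = -1.
v=3: a=3^5·(≡1), b=3^5·(≡1) mod 3; (1|3)=+1, (1|3)=+1; (−1)^{5·5·1}·(+1)^5·(+1)^5 = -1.
|Ram(-6783, 165)| = 4, even; anisotropic at {3, 5, 17, 19}.

[3, 5, 17, 19]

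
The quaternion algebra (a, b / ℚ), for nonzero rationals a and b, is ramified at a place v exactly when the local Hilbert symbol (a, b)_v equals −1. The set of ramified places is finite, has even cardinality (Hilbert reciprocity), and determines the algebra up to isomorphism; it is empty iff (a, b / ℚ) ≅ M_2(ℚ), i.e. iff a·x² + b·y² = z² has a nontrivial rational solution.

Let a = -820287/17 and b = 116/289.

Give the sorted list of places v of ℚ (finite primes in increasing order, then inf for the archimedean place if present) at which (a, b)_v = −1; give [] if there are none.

(a, b) ≡ (-172159, 29) mod (ℚ^×)²; places V = {2, 3, 13, 17, 19, 29, 41, ∞}.
(a,b)_17: α=-1, u≡14; β=-2, v≡14 (mod 17); (14|17)=-1, (14|17)=-1; sign (−1)^0·-1^-2·-1^-1 = -1.
(a,b)_19: α=1, u≡12; β=0, v≡10 (mod 19); (12|19)=-1, (10|19)=-1; sign (−1)^0·-1^0·-1^1 = -1.
(a,b)_13: α=1, u≡4; β=0, v≡4 (mod 13); (4|13)=+1, (4|13)=+1; sign (−1)^0·+1^0·+1^1 = +1.
(a,b)_41: α=1, u≡29; β=0, v≡17 (mod 41); (29|41)=-1, (17|41)=-1; sign (−1)^0·-1^0·-1^1 = -1.
(a,b)_3: α=4, u≡2; β=0, v≡2 (mod 3); (2|3)=-1, (2|3)=-1; sign (−1)^0·-1^0·-1^4 = +1.
(a,b)_∞: sgn(-172159)=−, sgn(29)=+, so +1.
(a,b)_29: α=0, u≡26; β=1, v≡25 (mod 29); (26|29)=-1, (25|29)=+1; sign (−1)^0·-1^1·+1^0 = -1.
(a,b)_2: α=0, β=2; u≡1, v≡5 (mod 8); ε(u)ε(v)=0·0, αω(v)=0·1, βω(u)=2·0; sum ≡ 0  ⇒  +1.
(-172159, 29 / ℚ) ramifies at {17, 19, 29, 41}: a division algebra.

[17, 19, 29, 41]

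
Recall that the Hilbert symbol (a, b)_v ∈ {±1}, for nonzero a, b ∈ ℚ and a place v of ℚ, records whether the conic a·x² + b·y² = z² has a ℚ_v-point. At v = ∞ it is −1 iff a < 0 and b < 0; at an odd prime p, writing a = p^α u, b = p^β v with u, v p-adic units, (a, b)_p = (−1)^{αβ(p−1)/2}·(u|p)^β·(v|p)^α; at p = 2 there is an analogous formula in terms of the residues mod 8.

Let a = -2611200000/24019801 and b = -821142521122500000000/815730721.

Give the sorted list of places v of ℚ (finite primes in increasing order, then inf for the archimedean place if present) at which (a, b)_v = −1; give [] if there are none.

(a, b) ≡ (-255, -969) mod (ℚ^×)²; places V = {2, 3, 5, 13, 17, 19, 29, ∞}.
(a,b)_2: α=14, β=8; u≡1, v≡7 (mod 8); ε(u)ε(v)=0·1, αω(v)=14·0, βω(u)=8·0; sum ≡ 0  ⇒  +1.
(a,b)_13: α=-4, u≡8; β=-8, v≡8 (mod 13); (8|13)=-1, (8|13)=-1; sign (−1)^0·-1^-8·-1^-4 = +1.
(a,b)_17: α=1, u≡4; β=3, v≡10 (mod 17); (4|17)=+1, (10|17)=-1; sign (−1)^0·+1^3·-1^1 = -1.
(a,b)_3: α=1, u≡2; β=3, v≡1 (mod 3); (2|3)=-1, (1|3)=+1; sign (−1)^1·-1^3·+1^1 = +1.
(a,b)_5: α=5, u≡1; β=10, v≡1 (mod 5); (1|5)=+1, (1|5)=+1; sign (−1)^0·+1^10·+1^5 = +1.
(a,b)_29: α=-2, u≡24; β=0, v≡11 (mod 29); (24|29)=+1, (11|29)=-1; sign (−1)^0·+1^0·-1^-2 = +1.
(a,b)_19: α=0, u≡1; β=5, v≡9 (mod 19); (1|19)=+1, (9|19)=+1; sign (−1)^0·+1^5·+1^0 = +1.
(a,b)_∞: sgn(-255)=−, sgn(-969)=−, so -1.
Ram(-255, -969) = {17, ∞}; no ℚ_17-point on the conic.

[17, inf]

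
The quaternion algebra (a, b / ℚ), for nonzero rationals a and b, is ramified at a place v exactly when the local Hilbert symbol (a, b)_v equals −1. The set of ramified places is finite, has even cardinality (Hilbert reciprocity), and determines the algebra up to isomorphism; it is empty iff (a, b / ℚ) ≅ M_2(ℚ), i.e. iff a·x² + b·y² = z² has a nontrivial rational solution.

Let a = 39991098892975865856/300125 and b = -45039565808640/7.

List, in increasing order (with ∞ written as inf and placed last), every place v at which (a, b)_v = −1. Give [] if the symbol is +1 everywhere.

[7, 23]

Mod squares: a ≡ 6670, b ≡ -455. Check v ∈ {∞, 2, 3, 5, 7, 13, 23, 29}.
v=2: v_2(a)=19, v_2(b)=10; units ≡ 7, 1 (mod 8); ε·ε+αω+βω = 1·0+19·0+10·0 ≡ 0  ⇒  (a,b)_2 = +1.
v=23: a=23^3·(≡21), b=23^2·(≡21) mod 23; (21|23)=-1, (21|23)=-1; (−1)^{3·2·11}·(-1)^2·(-1)^3 = -1.
v=5: a=5^-3·(≡1), b=5^1·(≡1) mod 5; (1|5)=+1, (1|5)=+1; (−1)^{-3·1·2}·(+1)^1·(+1)^-3 = +1.
v=13: a=13^4·(≡10), b=13^3·(≡4) mod 13; (10|13)=+1, (4|13)=+1; (−1)^{4·3·6}·(+1)^3·(+1)^4 = +1.
v=29: a=29^3·(≡26), b=29^2·(≡22) mod 29; (26|29)=-1, (22|29)=+1; (−1)^{3·2·14}·(-1)^2·(+1)^3 = +1.
v=3: a=3^2·(≡1), b=3^2·(≡1) mod 3; (1|3)=+1, (1|3)=+1; (−1)^{2·2·1}·(+1)^2·(+1)^2 = +1.
v=∞: 6670 > 0 and -455 < 0  ⇒  (a,b)_∞ = +1.
v=7: a=7^-4·(≡3), b=7^-1·(≡3) mod 7; (3|7)=-1, (3|7)=-1; (−1)^{-4·-1·3}·(-1)^-1·(-1)^-4 = -1.
Ram(6670, -455) = {7, 23}; no ℚ_7-point on the conic.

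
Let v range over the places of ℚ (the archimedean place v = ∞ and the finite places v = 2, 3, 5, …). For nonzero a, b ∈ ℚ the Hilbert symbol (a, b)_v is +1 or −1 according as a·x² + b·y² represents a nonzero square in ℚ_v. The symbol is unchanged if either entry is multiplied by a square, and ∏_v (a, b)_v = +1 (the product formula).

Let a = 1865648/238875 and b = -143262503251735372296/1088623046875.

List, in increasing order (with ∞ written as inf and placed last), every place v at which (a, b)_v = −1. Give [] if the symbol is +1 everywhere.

[3, 7, 13, 19]

Mod squares: a ≡ 62985, b ≡ -10374. Check v ∈ {∞, 2, 3, 5, 7, 11, 13, 17, 19, 23}.
v=23: a=23^0·(≡22), b=23^2·(≡17) mod 23; (22|23)=-1, (17|23)=-1; (−1)^{0·2·11}·(-1)^2·(-1)^0 = +1.
v=19: a=19^3·(≡9), b=19^9·(≡4) mod 19; (9|19)=+1, (4|19)=+1; (−1)^{3·9·9}·(+1)^9·(+1)^3 = -1.
v=∞: 62985 > 0 and -10374 < 0  ⇒  (a,b)_∞ = +1.
v=11: a=11^0·(≡7), b=11^2·(≡2) mod 11; (7|11)=-1, (2|11)=-1; (−1)^{0·2·5}·(-1)^2·(-1)^0 = +1.
v=5: a=5^-3·(≡3), b=5^-12·(≡1) mod 5; (3|5)=-1, (1|5)=+1; (−1)^{-3·-12·2}·(-1)^-12·(+1)^-3 = +1.
v=3: a=3^-1·(≡1), b=3^1·(≡1) mod 3; (1|3)=+1, (1|3)=+1; (−1)^{-1·1·1}·(+1)^1·(+1)^-1 = -1.
v=2: v_2(a)=4, v_2(b)=3; units ≡ 1, 5 (mod 8); ε·ε+αω+βω = 0·0+4·1+3·0 ≡ 0  ⇒  (a,b)_2 = +1.
v=13: a=13^-1·(≡3), b=13^-1·(≡8) mod 13; (3|13)=+1, (8|13)=-1; (−1)^{-1·-1·6}·(+1)^-1·(-1)^-1 = -1.
v=7: a=7^-2·(≡5), b=7^-3·(≡1) mod 7; (5|7)=-1, (1|7)=+1; (−1)^{-2·-3·3}·(-1)^-3·(+1)^-2 = -1.
v=17: a=17^1·(≡16), b=17^2·(≡4) mod 17; (16|17)=+1, (4|17)=+1; (−1)^{1·2·8}·(+1)^2·(+1)^1 = +1.
Ram(62985, -10374) = {3, 7, 13, 19}; no ℚ_3-point on the conic.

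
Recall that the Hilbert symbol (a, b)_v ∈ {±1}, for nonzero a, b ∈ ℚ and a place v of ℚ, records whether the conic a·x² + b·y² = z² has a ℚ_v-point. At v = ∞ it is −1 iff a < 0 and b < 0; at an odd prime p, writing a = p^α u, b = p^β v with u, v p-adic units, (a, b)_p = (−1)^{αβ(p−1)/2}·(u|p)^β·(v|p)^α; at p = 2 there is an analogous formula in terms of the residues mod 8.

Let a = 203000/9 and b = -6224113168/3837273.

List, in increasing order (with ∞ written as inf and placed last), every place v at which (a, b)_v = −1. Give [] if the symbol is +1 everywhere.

(a, b) ≡ (2030, -90321) mod (ℚ^×)²; places V = {2, 3, 5, 7, 11, 13, 17, 23, 29, 31, ∞}.
(a,b)_5: α=3, u≡1; β=0, v≡4 (mod 5); (1|5)=+1, (4|5)=+1; sign (−1)^0·+1^0·+1^3 = +1.
(a,b)_∞: sgn(2030)=+, sgn(-90321)=−, so +1.
(a,b)_3: α=-2, u≡2; β=-1, v≡1 (mod 3); (2|3)=-1, (1|3)=+1; sign (−1)^0·-1^-1·+1^-2 = -1.
(a,b)_11: α=0, u≡8; β=-3, v≡2 (mod 11); (8|11)=-1, (2|11)=-1; sign (−1)^0·-1^-3·-1^0 = -1.
(a,b)_23: α=0, u≡13; β=1, v≡9 (mod 23); (13|23)=+1, (9|23)=+1; sign (−1)^0·+1^1·+1^0 = +1.
(a,b)_31: α=0, u≡22; β=-2, v≡11 (mod 31); (22|31)=-1, (11|31)=-1; sign (−1)^0·-1^-2·-1^0 = +1.
(a,b)_2: α=3, β=4; u≡7, v≡7 (mod 8); ε(u)ε(v)=1·1, αω(v)=3·0, βω(u)=4·0; sum ≡ 1  ⇒  -1.
(a,b)_17: α=0, u≡6; β=1, v≡13 (mod 17); (6|17)=-1, (13|17)=+1; sign (−1)^0·-1^1·+1^0 = -1.
(a,b)_7: α=1, u≡3; β=1, v≡5 (mod 7); (3|7)=-1, (5|7)=-1; sign (−1)^1·-1^1·-1^1 = -1.
(a,b)_29: α=1, u≡27; β=2, v≡11 (mod 29); (27|29)=-1, (11|29)=-1; sign (−1)^0·-1^2·-1^1 = -1.
(a,b)_13: α=0, u≡2; β=2, v≡10 (mod 13); (2|13)=-1, (10|13)=+1; sign (−1)^0·-1^2·+1^0 = +1.
Ram(2030, -90321) = {2, 3, 7, 11, 17, 29}; no ℚ_2-point on the conic.

[2, 3, 7, 11, 17, 29]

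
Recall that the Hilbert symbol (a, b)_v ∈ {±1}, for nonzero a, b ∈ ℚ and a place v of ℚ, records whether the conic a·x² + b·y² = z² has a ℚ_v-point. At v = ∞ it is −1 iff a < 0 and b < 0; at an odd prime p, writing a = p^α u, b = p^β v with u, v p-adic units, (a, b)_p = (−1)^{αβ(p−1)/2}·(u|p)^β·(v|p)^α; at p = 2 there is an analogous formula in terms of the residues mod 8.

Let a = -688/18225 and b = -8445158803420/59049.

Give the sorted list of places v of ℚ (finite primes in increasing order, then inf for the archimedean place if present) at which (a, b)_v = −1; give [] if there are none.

[5, inf]

(a, b) ≡ (-43, -3951055) mod (ℚ^×)²; places V = {2, 3, 5, 17, 23, 43, 47, ∞}.
(a,b)_3: α=-6, u≡2; β=-10, v≡2 (mod 3); (2|3)=-1, (2|3)=-1; sign (−1)^0·-1^-10·-1^-6 = +1.
(a,b)_47: α=0, u≡7; β=1, v≡32 (mod 47); (7|47)=+1, (32|47)=+1; sign (−1)^0·+1^1·+1^0 = +1.
(a,b)_43: α=1, u≡33; β=3, v≡40 (mod 43); (33|43)=-1, (40|43)=+1; sign (−1)^1·-1^3·+1^1 = +1.
(a,b)_5: α=-2, u≡3; β=1, v≡4 (mod 5); (3|5)=-1, (4|5)=+1; sign (−1)^0·-1^1·+1^-2 = -1.
(a,b)_∞: sgn(-43)=−, sgn(-3951055)=−, so -1.
(a,b)_17: α=0, u≡9; β=3, v≡16 (mod 17); (9|17)=+1, (16|17)=+1; sign (−1)^0·+1^3·+1^0 = +1.
(a,b)_2: α=4, β=2; u≡5, v≡1 (mod 8); ε(u)ε(v)=0·0, αω(v)=4·0, βω(u)=2·1; sum ≡ 0  ⇒  +1.
(a,b)_23: α=0, u≡13; β=1, v≡2 (mod 23); (13|23)=+1, (2|23)=+1; sign (−1)^0·+1^1·+1^0 = +1.
|Ram(-43, -3951055)| = 2, even; anisotropic at {5, ∞}.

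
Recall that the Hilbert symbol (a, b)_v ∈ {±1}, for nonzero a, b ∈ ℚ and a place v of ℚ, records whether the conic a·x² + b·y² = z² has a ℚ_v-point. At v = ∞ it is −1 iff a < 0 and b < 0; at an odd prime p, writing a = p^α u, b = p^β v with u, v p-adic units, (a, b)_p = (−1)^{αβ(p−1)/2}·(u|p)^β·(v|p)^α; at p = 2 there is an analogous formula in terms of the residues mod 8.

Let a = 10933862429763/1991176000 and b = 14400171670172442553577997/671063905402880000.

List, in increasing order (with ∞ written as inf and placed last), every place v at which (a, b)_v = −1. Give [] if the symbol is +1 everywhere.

[3, 17]

(a, b) ≡ (255, 74) mod (ℚ^×)²; places V = {2, 3, 5, 7, 11, 13, 17, 19, 37, ∞}.
(a,b)_5: α=-3, u≡1; β=-4, v≡4 (mod 5); (1|5)=+1, (4|5)=+1; sign (−1)^0·+1^-4·+1^-3 = +1.
(a,b)_3: α=9, u≡1; β=14, v≡2 (mod 3); (1|3)=+1, (2|3)=-1; sign (−1)^0·+1^14·-1^9 = -1.
(a,b)_2: α=-6, β=-21; u≡7, v≡5 (mod 8); ε(u)ε(v)=1·0, αω(v)=-6·1, βω(u)=-21·0; sum ≡ 0  ⇒  +1.
(a,b)_17: α=-1, u≡1; β=-2, v≡3 (mod 17); (1|17)=+1, (3|17)=-1; sign (−1)^0·+1^-2·-1^-1 = -1.
(a,b)_37: α=2, u≡4; β=3, v≡22 (mod 37); (4|37)=+1, (22|37)=-1; sign (−1)^0·+1^3·-1^2 = +1.
(a,b)_7: α=4, u≡5; β=8, v≡2 (mod 7); (5|7)=-1, (2|7)=+1; sign (−1)^0·-1^8·+1^4 = +1.
(a,b)_∞: sgn(255)=+, sgn(74)=+, so +1.
(a,b)_13: α=2, u≡11; β=4, v≡1 (mod 13); (11|13)=-1, (1|13)=+1; sign (−1)^0·-1^4·+1^2 = +1.
(a,b)_11: α=-4, u≡6; β=-6, v≡6 (mod 11); (6|11)=-1, (6|11)=-1; sign (−1)^0·-1^-6·-1^-4 = +1.
(a,b)_19: α=0, u≡8; β=2, v≡17 (mod 19); (8|19)=-1, (17|19)=+1; sign (−1)^0·-1^2·+1^0 = +1.
(255, 74 / ℚ) ramifies at {3, 17}: a division algebra.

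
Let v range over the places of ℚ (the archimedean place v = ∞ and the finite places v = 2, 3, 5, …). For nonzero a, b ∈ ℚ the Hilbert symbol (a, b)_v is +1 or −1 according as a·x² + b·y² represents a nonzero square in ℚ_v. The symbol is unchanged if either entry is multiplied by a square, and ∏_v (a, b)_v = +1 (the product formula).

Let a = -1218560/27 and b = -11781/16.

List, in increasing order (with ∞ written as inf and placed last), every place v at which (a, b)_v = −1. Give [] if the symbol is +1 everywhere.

[3, 7, 17, inf]

(a, b) ≡ (-3570, -1309) mod (ℚ^×)²; places V = {2, 3, 5, 7, 11, 17, ∞}.
(a,b)_2: α=11, β=-4; u≡7, v≡3 (mod 8); ε(u)ε(v)=1·1, αω(v)=11·1, βω(u)=-4·0; sum ≡ 0  ⇒  +1.
(a,b)_17: α=1, u≡6; β=1, v≡13 (mod 17); (6|17)=-1, (13|17)=+1; sign (−1)^0·-1^1·+1^1 = -1.
(a,b)_11: α=0, u≡4; β=1, v≡8 (mod 11); (4|11)=+1, (8|11)=-1; sign (−1)^0·+1^1·-1^0 = +1.
(a,b)_3: α=-3, u≡1; β=2, v≡2 (mod 3); (1|3)=+1, (2|3)=-1; sign (−1)^0·+1^2·-1^-3 = -1.
(a,b)_5: α=1, u≡4; β=0, v≡4 (mod 5); (4|5)=+1, (4|5)=+1; sign (−1)^0·+1^0·+1^1 = +1.
(a,b)_∞: sgn(-3570)=−, sgn(-1309)=−, so -1.
(a,b)_7: α=1, u≡4; β=1, v≡2 (mod 7); (4|7)=+1, (2|7)=+1; sign (−1)^1·+1^1·+1^1 = -1.
Ram(-3570, -1309) = {3, 7, 17, ∞}; no ℚ_3-point on the conic.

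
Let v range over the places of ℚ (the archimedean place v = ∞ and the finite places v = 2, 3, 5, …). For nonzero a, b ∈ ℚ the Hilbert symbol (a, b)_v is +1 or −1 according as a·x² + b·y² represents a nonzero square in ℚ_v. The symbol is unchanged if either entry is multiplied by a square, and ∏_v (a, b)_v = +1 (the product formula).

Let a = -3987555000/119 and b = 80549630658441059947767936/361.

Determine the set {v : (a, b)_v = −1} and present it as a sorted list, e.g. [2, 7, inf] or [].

(a, b) ≡ (-9282, 34034) mod (ℚ^×)²; places V = {2, 3, 5, 7, 11, 13, 17, 19, ∞}.
(a,b)_5: α=4, u≡3; β=0, v≡1 (mod 5); (3|5)=-1, (1|5)=+1; sign (−1)^0·-1^0·+1^4 = +1.
(a,b)_3: α=1, u≡2; β=2, v≡2 (mod 3); (2|3)=-1, (2|3)=-1; sign (−1)^0·-1^2·-1^1 = -1.
(a,b)_7: α=-1, u≡4; β=7, v≡4 (mod 7); (4|7)=+1, (4|7)=+1; sign (−1)^1·+1^7·+1^-1 = -1.
(a,b)_17: α=-1, u≡15; β=5, v≡4 (mod 17); (15|17)=+1, (4|17)=+1; sign (−1)^0·+1^5·+1^-1 = +1.
(a,b)_11: α=2, u≡6; β=5, v≡9 (mod 11); (6|11)=-1, (9|11)=+1; sign (−1)^0·-1^5·+1^2 = -1.
(a,b)_19: α=0, u≡16; β=-2, v≡11 (mod 19); (16|19)=+1, (11|19)=+1; sign (−1)^0·+1^-2·+1^0 = +1.
(a,b)_13: α=3, u≡4; β=5, v≡11 (mod 13); (4|13)=+1, (11|13)=-1; sign (−1)^0·+1^5·-1^3 = -1.
(a,b)_2: α=3, β=7; u≡7, v≡1 (mod 8); ε(u)ε(v)=1·0, αω(v)=3·0, βω(u)=7·0; sum ≡ 0  ⇒  +1.
(a,b)_∞: sgn(-9282)=−, sgn(34034)=+, so +1.
(-9282, 34034 / ℚ) ramifies at {3, 7, 11, 13}: a division algebra.

[3, 7, 11, 13]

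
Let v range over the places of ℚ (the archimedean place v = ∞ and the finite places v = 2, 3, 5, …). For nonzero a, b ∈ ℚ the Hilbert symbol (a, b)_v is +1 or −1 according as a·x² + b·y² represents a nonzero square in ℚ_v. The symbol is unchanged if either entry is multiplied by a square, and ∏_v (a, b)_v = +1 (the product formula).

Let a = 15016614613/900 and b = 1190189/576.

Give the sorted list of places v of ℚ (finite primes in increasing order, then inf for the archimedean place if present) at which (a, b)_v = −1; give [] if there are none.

[13, 29, 31, 41]

(a, b) ≡ (124104253, 1190189) mod (ℚ^×)²; places V = {2, 3, 5, 7, 11, 13, 29, 31, 37, 41, ∞}.
(a,b)_11: α=2, u≡1; β=1, v≡9 (mod 11); (1|11)=+1, (9|11)=+1; sign (−1)^0·+1^1·+1^2 = +1.
(a,b)_31: α=1, u≡24; β=0, v≡21 (mod 31); (24|31)=-1, (21|31)=-1; sign (−1)^0·-1^0·-1^1 = -1.
(a,b)_∞: sgn(124104253)=+, sgn(1190189)=+, so +1.
(a,b)_2: α=-2, β=-6; u≡5, v≡5 (mod 8); ε(u)ε(v)=0·0, αω(v)=-2·1, βω(u)=-6·1; sum ≡ 0  ⇒  +1.
(a,b)_7: α=1, u≡3; β=1, v≡2 (mod 7); (3|7)=-1, (2|7)=+1; sign (−1)^1·-1^1·+1^1 = +1.
(a,b)_5: α=-2, u≡3; β=0, v≡4 (mod 5); (3|5)=-1, (4|5)=+1; sign (−1)^0·-1^0·+1^-2 = +1.
(a,b)_29: α=1, u≡12; β=1, v≡13 (mod 29); (12|29)=-1, (13|29)=+1; sign (−1)^0·-1^1·+1^1 = -1.
(a,b)_41: α=1, u≡26; β=1, v≡21 (mod 41); (26|41)=-1, (21|41)=+1; sign (−1)^0·-1^1·+1^1 = -1.
(a,b)_13: α=1, u≡12; β=1, v≡5 (mod 13); (12|13)=+1, (5|13)=-1; sign (−1)^0·+1^1·-1^1 = -1.
(a,b)_37: α=1, u≡19; β=0, v≡4 (mod 37); (19|37)=-1, (4|37)=+1; sign (−1)^0·-1^0·+1^1 = +1.
(a,b)_3: α=-2, u≡1; β=-2, v≡2 (mod 3); (1|3)=+1, (2|3)=-1; sign (−1)^0·+1^-2·-1^-2 = +1.
Ram(124104253, 1190189) = {13, 29, 31, 41}; no ℚ_13-point on the conic.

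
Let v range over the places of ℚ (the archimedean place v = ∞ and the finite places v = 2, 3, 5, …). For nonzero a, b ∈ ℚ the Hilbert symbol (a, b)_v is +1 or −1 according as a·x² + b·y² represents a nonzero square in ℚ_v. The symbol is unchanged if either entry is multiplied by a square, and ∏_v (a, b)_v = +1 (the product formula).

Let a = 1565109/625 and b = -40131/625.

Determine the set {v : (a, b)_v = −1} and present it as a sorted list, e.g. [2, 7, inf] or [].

(a, b) ≡ (21, -91) mod (ℚ^×)²; places V = {2, 3, 5, 7, 13, ∞}.
(a,b)_∞: sgn(21)=+, sgn(-91)=−, so +1.
(a,b)_13: α=2, u≡5; β=1, v≡7 (mod 13); (5|13)=-1, (7|13)=-1; sign (−1)^0·-1^1·-1^2 = -1.
(a,b)_5: α=-4, u≡4; β=-4, v≡4 (mod 5); (4|5)=+1, (4|5)=+1; sign (−1)^0·+1^-4·+1^-4 = +1.
(a,b)_3: α=3, u≡1; β=2, v≡2 (mod 3); (1|3)=+1, (2|3)=-1; sign (−1)^0·+1^2·-1^3 = -1.
(a,b)_2: α=0, β=0; u≡5, v≡5 (mod 8); ε(u)ε(v)=0·0, αω(v)=0·1, βω(u)=0·1; sum ≡ 0  ⇒  +1.
(a,b)_7: α=3, u≡3; β=3, v≡1 (mod 7); (3|7)=-1, (1|7)=+1; sign (−1)^1·-1^3·+1^3 = +1.
Ram(21, -91) = {3, 13}; no ℚ_3-point on the conic.

[3, 13]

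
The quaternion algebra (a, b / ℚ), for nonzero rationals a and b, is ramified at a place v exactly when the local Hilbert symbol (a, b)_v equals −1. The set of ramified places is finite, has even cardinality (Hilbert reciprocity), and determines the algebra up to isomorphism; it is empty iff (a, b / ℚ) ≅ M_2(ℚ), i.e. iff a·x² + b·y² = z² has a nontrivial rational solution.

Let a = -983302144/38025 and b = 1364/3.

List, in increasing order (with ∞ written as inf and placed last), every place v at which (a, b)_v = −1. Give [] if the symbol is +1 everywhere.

(a, b) ≡ (-31, 1023) mod (ℚ^×)²; places V = {2, 3, 5, 11, 13, 31, ∞}.
(a,b)_31: α=1, u≡29; β=1, v≡25 (mod 31); (29|31)=-1, (25|31)=+1; sign (−1)^1·-1^1·+1^1 = +1.
(a,b)_3: α=-2, u≡2; β=-1, v≡2 (mod 3); (2|3)=-1, (2|3)=-1; sign (−1)^0·-1^-1·-1^-2 = -1.
(a,b)_2: α=18, β=2; u≡1, v≡7 (mod 8); ε(u)ε(v)=0·1, αω(v)=18·0, βω(u)=2·0; sum ≡ 0  ⇒  +1.
(a,b)_5: α=-2, u≡1; β=0, v≡3 (mod 5); (1|5)=+1, (3|5)=-1; sign (−1)^0·+1^0·-1^-2 = +1.
(a,b)_11: α=2, u≡8; β=1, v≡1 (mod 11); (8|11)=-1, (1|11)=+1; sign (−1)^0·-1^1·+1^2 = -1.
(a,b)_∞: sgn(-31)=−, sgn(1023)=+, so +1.
(a,b)_13: α=-2, u≡5; β=0, v≡4 (mod 13); (5|13)=-1, (4|13)=+1; sign (−1)^0·-1^0·+1^-2 = +1.
(-31, 1023 / ℚ) ramifies at {3, 11}: a division algebra.

[3, 11]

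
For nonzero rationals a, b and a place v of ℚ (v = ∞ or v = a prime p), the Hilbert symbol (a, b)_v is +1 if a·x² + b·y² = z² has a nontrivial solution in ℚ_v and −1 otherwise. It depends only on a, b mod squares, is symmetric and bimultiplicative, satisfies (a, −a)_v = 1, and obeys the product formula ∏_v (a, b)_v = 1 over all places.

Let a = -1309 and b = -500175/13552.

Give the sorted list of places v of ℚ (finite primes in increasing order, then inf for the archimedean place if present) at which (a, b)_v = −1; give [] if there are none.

[2, 17, 19, inf]

(a, b) ≡ (-1309, -1729) mod (ℚ^×)²; places V = {2, 3, 5, 7, 11, 13, 17, 19, ∞}.
(a,b)_2: α=0, β=-4; u≡3, v≡7 (mod 8); ε(u)ε(v)=1·1, αω(v)=0·0, βω(u)=-4·1; sum ≡ 1  ⇒  -1.
(a,b)_19: α=0, u≡2; β=1, v≡17 (mod 19); (2|19)=-1, (17|19)=+1; sign (−1)^0·-1^1·+1^0 = -1.
(a,b)_13: α=0, u≡4; β=1, v≡3 (mod 13); (4|13)=+1, (3|13)=+1; sign (−1)^0·+1^1·+1^0 = +1.
(a,b)_17: α=1, u≡8; β=0, v≡11 (mod 17); (8|17)=+1, (11|17)=-1; sign (−1)^0·+1^0·-1^1 = -1.
(a,b)_5: α=0, u≡1; β=2, v≡4 (mod 5); (1|5)=+1, (4|5)=+1; sign (−1)^0·+1^2·+1^0 = +1.
(a,b)_∞: sgn(-1309)=−, sgn(-1729)=−, so -1.
(a,b)_3: α=0, u≡2; β=4, v≡2 (mod 3); (2|3)=-1, (2|3)=-1; sign (−1)^0·-1^4·-1^0 = +1.
(a,b)_11: α=1, u≡2; β=-2, v≡3 (mod 11); (2|11)=-1, (3|11)=+1; sign (−1)^0·-1^-2·+1^1 = +1.
(a,b)_7: α=1, u≡2; β=-1, v≡6 (mod 7); (2|7)=+1, (6|7)=-1; sign (−1)^1·+1^-1·-1^1 = +1.
Ram(-1309, -1729) = {2, 17, 19, ∞}; no ℚ_2-point on the conic.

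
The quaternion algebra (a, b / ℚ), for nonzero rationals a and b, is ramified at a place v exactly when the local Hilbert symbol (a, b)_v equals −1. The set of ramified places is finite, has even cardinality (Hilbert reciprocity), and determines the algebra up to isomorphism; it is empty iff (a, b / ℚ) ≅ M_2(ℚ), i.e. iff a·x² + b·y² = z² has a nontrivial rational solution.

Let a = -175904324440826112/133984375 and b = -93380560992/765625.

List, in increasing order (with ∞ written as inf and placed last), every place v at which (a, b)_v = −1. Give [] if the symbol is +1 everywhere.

[19, inf]

(a, b) ≡ (-119, -38) mod (ℚ^×)²; places V = {2, 3, 5, 7, 17, 19, ∞}.
(a,b)_∞: sgn(-119)=−, sgn(-38)=−, so -1.
(a,b)_5: α=-8, u≡1; β=-6, v≡2 (mod 5); (1|5)=+1, (2|5)=-1; sign (−1)^0·+1^-6·-1^-8 = +1.
(a,b)_2: α=8, β=5; u≡1, v≡5 (mod 8); ε(u)ε(v)=0·0, αω(v)=8·1, βω(u)=5·0; sum ≡ 0  ⇒  +1.
(a,b)_17: α=3, u≡12; β=2, v≡13 (mod 17); (12|17)=-1, (13|17)=+1; sign (−1)^0·-1^2·+1^3 = +1.
(a,b)_19: α=2, u≡18; β=1, v≡17 (mod 19); (18|19)=-1, (17|19)=+1; sign (−1)^0·-1^1·+1^2 = -1.
(a,b)_3: α=18, u≡1; β=12, v≡1 (mod 3); (1|3)=+1, (1|3)=+1; sign (−1)^0·+1^12·+1^18 = +1.
(a,b)_7: α=-3, u≡4; β=-2, v≡2 (mod 7); (4|7)=+1, (2|7)=+1; sign (−1)^0·+1^-2·+1^-3 = +1.
|Ram(-119, -38)| = 2, even; anisotropic at {19, ∞}.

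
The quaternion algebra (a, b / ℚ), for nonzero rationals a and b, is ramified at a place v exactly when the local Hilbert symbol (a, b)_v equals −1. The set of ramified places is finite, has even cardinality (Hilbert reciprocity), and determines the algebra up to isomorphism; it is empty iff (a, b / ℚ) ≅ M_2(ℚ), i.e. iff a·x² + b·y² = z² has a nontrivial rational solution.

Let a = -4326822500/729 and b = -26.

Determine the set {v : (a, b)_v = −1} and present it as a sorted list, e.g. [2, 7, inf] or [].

Mod squares: a ≡ -209, b ≡ -26. Check v ∈ {∞, 2, 3, 5, 7, 11, 13, 19}.
v=13: a=13^2·(≡12), b=13^1·(≡11) mod 13; (12|13)=+1, (11|13)=-1; (−1)^{2·1·6}·(+1)^1·(-1)^2 = +1.
v=5: a=5^4·(≡1), b=5^0·(≡4) mod 5; (1|5)=+1, (4|5)=+1; (−1)^{4·0·2}·(+1)^0·(+1)^4 = +1.
v=3: a=3^-6·(≡1), b=3^0·(≡1) mod 3; (1|3)=+1, (1|3)=+1; (−1)^{-6·0·1}·(+1)^0·(+1)^-6 = +1.
v=11: a=11^1·(≡5), b=11^0·(≡7) mod 11; (5|11)=+1, (7|11)=-1; (−1)^{1·0·5}·(+1)^0·(-1)^1 = -1.
v=∞: -209 < 0 and -26 < 0  ⇒  (a,b)_∞ = -1.
v=19: a=19^1·(≡3), b=19^0·(≡12) mod 19; (3|19)=-1, (12|19)=-1; (−1)^{1·0·9}·(-1)^0·(-1)^1 = -1.
v=7: a=7^2·(≡1), b=7^0·(≡2) mod 7; (1|7)=+1, (2|7)=+1; (−1)^{2·0·3}·(+1)^0·(+1)^2 = +1.
v=2: v_2(a)=2, v_2(b)=1; units ≡ 7, 3 (mod 8); ε·ε+αω+βω = 1·1+2·1+1·0 ≡ 1  ⇒  (a,b)_2 = -1.
|Ram(-209, -26)| = 4, even; anisotropic at {2, 11, 19, ∞}.

[2, 11, 19, inf]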